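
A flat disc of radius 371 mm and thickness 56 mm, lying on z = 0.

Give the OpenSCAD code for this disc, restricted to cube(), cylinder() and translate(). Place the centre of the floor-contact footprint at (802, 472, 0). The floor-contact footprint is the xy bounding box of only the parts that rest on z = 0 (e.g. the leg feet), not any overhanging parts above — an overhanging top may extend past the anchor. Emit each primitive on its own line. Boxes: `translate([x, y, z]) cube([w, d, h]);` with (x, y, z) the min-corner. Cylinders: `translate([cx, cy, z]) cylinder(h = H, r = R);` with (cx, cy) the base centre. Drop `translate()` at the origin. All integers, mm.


translate([802, 472, 0]) cylinder(h = 56, r = 371);


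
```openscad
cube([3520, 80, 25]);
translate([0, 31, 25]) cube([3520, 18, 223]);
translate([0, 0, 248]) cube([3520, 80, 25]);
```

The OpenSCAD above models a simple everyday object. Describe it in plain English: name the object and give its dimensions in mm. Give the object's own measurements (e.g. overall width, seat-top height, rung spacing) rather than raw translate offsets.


An I-beam lying along x, 3520 mm long. Overall section height 273 mm. Two flanges 80 mm wide (y) and 25 mm thick, one on the floor and one at the top; a web 18 mm thick runs between them, centred on the flange width.


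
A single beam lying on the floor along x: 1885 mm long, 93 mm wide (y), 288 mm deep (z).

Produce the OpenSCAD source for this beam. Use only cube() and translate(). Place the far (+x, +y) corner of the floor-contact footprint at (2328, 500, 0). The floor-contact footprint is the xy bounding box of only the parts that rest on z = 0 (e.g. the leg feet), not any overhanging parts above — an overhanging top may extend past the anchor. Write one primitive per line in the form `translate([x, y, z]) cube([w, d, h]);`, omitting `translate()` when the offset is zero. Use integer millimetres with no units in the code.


translate([443, 407, 0]) cube([1885, 93, 288]);


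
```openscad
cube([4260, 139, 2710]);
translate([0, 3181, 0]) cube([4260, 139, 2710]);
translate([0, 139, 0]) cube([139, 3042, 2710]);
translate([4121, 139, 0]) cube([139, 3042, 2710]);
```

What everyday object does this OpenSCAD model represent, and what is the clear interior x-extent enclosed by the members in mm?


A house (or room) frame. The interior width is 3982 mm.

Four 2710 mm walls enclosing a rectangle with no floor or roof — a room or house frame. Outside width is 4260 mm and wall thickness is 139 mm, so the interior width is 4260 − 2 × 139 = 3982 mm.


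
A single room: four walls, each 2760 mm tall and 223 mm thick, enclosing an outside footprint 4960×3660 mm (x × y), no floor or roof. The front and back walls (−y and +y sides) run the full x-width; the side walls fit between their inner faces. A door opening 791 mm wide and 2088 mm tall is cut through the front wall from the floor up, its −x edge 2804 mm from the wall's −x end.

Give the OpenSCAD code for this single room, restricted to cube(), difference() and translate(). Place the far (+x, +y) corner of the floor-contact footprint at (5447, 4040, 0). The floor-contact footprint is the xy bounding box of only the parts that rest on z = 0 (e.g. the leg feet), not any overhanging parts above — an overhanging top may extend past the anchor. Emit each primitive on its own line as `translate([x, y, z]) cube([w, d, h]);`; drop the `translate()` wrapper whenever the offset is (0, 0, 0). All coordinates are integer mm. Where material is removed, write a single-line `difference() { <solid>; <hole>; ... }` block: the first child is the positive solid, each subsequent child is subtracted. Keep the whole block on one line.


difference() { translate([487, 380, 0]) cube([4960, 223, 2760]); translate([3291, 380, 0]) cube([791, 223, 2088]); }
translate([487, 3817, 0]) cube([4960, 223, 2760]);
translate([487, 603, 0]) cube([223, 3214, 2760]);
translate([5224, 603, 0]) cube([223, 3214, 2760]);


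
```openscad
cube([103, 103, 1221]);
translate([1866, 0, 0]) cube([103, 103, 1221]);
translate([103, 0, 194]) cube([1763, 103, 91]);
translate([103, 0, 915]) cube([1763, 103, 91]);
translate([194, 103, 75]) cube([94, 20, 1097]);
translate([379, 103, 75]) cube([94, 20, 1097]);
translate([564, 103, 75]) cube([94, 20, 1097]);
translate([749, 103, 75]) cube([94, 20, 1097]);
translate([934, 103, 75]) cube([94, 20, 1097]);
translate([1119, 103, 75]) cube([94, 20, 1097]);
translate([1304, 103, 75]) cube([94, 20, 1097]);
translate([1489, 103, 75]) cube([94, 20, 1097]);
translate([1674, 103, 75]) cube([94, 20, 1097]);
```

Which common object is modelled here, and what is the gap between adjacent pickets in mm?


A fence section. The picket gap is 91 mm.

Two posts, two rails, 9 pickets — a fence section. Span 1763 mm holds 9 pickets of 94 mm with 10 equal gaps: ⌊(1763 − 9·94) / 10⌋ = 91 mm.


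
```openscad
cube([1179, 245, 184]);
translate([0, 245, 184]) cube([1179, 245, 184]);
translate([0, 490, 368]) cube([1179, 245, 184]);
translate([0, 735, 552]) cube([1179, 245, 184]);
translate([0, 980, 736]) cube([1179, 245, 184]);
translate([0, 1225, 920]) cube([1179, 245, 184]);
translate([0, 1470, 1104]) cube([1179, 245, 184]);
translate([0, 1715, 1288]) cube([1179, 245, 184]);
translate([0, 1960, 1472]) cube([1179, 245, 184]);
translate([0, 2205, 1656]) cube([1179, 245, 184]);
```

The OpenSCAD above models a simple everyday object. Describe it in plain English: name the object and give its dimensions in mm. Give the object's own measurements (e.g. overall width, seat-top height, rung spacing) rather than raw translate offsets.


A straight staircase of 10 solid steps. Each step is 1179 mm wide (x), 245 mm deep (y, the going) and 184 mm tall (the rise). The first step rests on the floor; each subsequent step sits one going further in +y and one rise higher in +z, directly behind and above the previous step with no overlap.


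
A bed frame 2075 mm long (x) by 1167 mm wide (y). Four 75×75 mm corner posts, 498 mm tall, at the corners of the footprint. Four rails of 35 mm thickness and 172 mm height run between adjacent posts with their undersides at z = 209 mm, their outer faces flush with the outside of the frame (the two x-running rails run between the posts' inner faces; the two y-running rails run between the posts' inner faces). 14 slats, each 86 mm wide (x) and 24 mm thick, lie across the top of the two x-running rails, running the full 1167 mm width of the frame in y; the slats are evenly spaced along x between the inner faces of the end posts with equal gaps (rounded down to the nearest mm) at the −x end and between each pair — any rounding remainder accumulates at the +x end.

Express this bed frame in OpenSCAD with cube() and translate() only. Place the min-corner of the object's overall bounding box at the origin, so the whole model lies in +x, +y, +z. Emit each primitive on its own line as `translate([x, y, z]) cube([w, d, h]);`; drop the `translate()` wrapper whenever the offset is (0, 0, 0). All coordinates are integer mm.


cube([75, 75, 498]);
translate([0, 1092, 0]) cube([75, 75, 498]);
translate([2000, 0, 0]) cube([75, 75, 498]);
translate([2000, 1092, 0]) cube([75, 75, 498]);
translate([75, 0, 209]) cube([1925, 35, 172]);
translate([75, 1132, 209]) cube([1925, 35, 172]);
translate([0, 75, 209]) cube([35, 1017, 172]);
translate([2040, 75, 209]) cube([35, 1017, 172]);
translate([123, 0, 381]) cube([86, 1167, 24]);
translate([257, 0, 381]) cube([86, 1167, 24]);
translate([391, 0, 381]) cube([86, 1167, 24]);
translate([525, 0, 381]) cube([86, 1167, 24]);
translate([659, 0, 381]) cube([86, 1167, 24]);
translate([793, 0, 381]) cube([86, 1167, 24]);
translate([927, 0, 381]) cube([86, 1167, 24]);
translate([1061, 0, 381]) cube([86, 1167, 24]);
translate([1195, 0, 381]) cube([86, 1167, 24]);
translate([1329, 0, 381]) cube([86, 1167, 24]);
translate([1463, 0, 381]) cube([86, 1167, 24]);
translate([1597, 0, 381]) cube([86, 1167, 24]);
translate([1731, 0, 381]) cube([86, 1167, 24]);
translate([1865, 0, 381]) cube([86, 1167, 24]);


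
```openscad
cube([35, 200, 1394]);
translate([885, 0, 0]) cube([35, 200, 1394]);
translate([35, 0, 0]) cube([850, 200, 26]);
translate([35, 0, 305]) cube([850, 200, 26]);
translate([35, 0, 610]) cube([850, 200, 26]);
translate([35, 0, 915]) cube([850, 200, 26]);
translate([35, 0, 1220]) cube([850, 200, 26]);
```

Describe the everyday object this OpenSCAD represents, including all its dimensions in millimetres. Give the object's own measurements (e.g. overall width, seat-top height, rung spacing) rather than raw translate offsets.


An open bookshelf. Two side panels, each 35 mm thick, 200 mm deep and 1394 mm tall, stand 920 mm apart (outside-to-outside). Between them sit 5 shelves, each 26 mm thick and 200 mm deep, spanning the full gap between the sides. The bottom shelf rests on the floor (its underside at z = 0) and the clear gap between one shelf's top and the next shelf's underside is 279 mm.


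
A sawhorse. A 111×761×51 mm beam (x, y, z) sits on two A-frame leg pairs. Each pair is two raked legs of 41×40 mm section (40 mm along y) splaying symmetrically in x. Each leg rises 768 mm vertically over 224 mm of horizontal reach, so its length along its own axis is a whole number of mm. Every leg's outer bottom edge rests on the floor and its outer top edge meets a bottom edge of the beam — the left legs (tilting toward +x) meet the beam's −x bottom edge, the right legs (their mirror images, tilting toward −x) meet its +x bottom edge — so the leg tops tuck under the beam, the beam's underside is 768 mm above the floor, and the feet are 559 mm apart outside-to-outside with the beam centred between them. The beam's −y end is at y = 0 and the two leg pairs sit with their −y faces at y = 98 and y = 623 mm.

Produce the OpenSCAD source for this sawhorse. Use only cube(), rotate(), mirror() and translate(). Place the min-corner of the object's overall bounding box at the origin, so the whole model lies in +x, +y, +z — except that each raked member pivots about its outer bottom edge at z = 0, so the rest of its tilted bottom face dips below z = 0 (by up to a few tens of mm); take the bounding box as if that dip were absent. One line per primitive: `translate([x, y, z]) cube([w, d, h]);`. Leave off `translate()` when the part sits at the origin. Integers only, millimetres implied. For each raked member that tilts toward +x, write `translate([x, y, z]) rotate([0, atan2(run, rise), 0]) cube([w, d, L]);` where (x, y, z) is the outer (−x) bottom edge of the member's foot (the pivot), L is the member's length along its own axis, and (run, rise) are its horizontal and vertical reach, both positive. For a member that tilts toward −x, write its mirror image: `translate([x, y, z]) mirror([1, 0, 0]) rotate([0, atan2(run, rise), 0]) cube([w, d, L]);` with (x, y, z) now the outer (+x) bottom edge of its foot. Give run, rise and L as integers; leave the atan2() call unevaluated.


translate([224, 0, 768]) cube([111, 761, 51]);
translate([0, 98, 0]) rotate([0, atan2(224, 768), 0]) cube([41, 40, 800]);
translate([559, 98, 0]) mirror([1, 0, 0]) rotate([0, atan2(224, 768), 0]) cube([41, 40, 800]);
translate([0, 623, 0]) rotate([0, atan2(224, 768), 0]) cube([41, 40, 800]);
translate([559, 623, 0]) mirror([1, 0, 0]) rotate([0, atan2(224, 768), 0]) cube([41, 40, 800]);


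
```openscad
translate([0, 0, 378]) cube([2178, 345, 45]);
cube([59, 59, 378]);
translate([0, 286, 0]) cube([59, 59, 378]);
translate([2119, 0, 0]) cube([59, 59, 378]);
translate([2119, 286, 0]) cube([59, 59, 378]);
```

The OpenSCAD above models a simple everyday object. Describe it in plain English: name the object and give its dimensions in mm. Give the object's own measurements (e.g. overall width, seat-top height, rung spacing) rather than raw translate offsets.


A long wooden bench with a 2178 mm (x) × 345 mm (y) seat, 45 mm thick, its top surface 423 mm above the floor. Four 59 mm square legs at the seat corners, flush with the edges, run from z = 0 to the seat underside.


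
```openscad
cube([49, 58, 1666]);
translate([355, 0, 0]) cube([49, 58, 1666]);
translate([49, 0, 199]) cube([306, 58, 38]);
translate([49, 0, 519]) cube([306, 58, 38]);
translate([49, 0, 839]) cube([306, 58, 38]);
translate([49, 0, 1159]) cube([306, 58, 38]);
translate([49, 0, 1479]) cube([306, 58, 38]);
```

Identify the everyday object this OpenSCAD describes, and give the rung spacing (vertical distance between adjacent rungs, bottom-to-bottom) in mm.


A ladder. The rung spacing is 320 mm.

Two tall 49×58 posts with 5 short bars between them — a ladder. Adjacent rungs sit at z = 199 and z = 519, so the spacing is 519 − 199 = 320 mm.


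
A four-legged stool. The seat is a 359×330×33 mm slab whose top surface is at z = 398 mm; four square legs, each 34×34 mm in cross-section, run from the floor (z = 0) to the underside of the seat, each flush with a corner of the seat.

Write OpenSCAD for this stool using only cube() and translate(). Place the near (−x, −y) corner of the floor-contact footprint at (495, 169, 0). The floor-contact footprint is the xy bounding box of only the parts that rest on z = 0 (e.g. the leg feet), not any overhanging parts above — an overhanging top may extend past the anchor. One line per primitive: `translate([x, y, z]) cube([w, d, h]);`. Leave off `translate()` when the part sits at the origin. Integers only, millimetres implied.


translate([495, 169, 365]) cube([359, 330, 33]);
translate([495, 169, 0]) cube([34, 34, 365]);
translate([820, 169, 0]) cube([34, 34, 365]);
translate([495, 465, 0]) cube([34, 34, 365]);
translate([820, 465, 0]) cube([34, 34, 365]);


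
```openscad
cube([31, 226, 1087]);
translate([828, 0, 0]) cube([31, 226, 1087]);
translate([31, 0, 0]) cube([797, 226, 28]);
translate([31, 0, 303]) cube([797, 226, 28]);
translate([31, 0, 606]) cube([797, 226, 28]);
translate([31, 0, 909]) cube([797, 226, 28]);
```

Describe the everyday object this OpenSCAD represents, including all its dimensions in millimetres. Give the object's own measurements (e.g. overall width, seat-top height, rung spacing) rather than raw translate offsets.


An open bookshelf. Two side panels, each 31 mm thick, 226 mm deep and 1087 mm tall, stand 859 mm apart (outside-to-outside). Between them sit 4 shelves, each 28 mm thick and 226 mm deep, spanning the full gap between the sides. The bottom shelf rests on the floor (its underside at z = 0) and the clear gap between one shelf's top and the next shelf's underside is 275 mm.


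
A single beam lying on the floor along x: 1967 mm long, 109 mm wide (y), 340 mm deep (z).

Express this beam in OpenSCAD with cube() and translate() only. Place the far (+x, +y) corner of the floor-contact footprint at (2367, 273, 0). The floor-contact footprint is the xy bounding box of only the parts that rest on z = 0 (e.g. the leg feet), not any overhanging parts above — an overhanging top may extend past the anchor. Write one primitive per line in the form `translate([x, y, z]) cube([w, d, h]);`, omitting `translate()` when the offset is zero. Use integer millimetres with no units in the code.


translate([400, 164, 0]) cube([1967, 109, 340]);


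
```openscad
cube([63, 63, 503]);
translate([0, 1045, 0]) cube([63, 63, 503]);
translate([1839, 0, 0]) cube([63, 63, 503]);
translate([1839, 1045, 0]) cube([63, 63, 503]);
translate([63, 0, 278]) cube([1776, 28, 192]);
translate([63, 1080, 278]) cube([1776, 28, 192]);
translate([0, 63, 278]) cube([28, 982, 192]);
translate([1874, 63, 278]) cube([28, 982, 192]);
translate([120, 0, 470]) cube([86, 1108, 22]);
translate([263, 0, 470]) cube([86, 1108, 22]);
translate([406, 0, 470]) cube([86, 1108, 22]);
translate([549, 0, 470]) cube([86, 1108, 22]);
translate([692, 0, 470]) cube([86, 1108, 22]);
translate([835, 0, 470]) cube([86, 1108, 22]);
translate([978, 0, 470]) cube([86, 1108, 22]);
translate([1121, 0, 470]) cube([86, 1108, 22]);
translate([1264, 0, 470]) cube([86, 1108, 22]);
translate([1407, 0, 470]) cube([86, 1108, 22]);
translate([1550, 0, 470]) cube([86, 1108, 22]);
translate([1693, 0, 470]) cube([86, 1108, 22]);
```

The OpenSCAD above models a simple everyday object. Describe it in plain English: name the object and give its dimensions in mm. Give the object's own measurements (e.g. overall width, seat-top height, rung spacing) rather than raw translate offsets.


A bed frame 1902 mm long (x) by 1108 mm wide (y). Four 63×63 mm corner posts, 503 mm tall, at the corners of the footprint. Four rails of 28 mm thickness and 192 mm height run between adjacent posts with their undersides at z = 278 mm, their outer faces flush with the outside of the frame (the two x-running rails run between the posts' inner faces; the two y-running rails run between the posts' inner faces). 12 slats, each 86 mm wide (x) and 22 mm thick, lie across the top of the two x-running rails, running the full 1108 mm width of the frame in y; along x they sit between the end posts with a 57 mm gap after the −x posts and between neighbouring slats, leaving 60 mm before the +x posts.


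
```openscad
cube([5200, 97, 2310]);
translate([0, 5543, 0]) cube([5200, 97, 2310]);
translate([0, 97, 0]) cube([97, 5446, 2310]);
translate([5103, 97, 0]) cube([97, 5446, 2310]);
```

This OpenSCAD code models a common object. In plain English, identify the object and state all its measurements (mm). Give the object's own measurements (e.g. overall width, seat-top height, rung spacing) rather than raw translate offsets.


The wall frame of a small rectangular building: four walls, each 2310 mm tall and 97 mm thick, enclosing a footprint 5200 mm (x) by 5640 mm (y) outside-to-outside, with no floor or roof. The front and back walls (the −y and +y sides) span the full width; the two side walls fit between them.


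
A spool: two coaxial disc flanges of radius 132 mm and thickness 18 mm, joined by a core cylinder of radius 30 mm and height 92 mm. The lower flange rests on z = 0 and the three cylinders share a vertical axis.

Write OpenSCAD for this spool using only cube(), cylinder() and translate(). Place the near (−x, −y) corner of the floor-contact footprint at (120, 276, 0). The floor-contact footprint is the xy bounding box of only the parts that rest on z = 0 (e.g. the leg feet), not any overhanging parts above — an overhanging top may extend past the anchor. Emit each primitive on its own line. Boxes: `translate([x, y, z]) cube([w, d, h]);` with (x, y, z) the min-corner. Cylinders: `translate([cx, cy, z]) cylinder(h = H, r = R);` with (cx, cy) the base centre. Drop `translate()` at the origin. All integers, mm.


translate([252, 408, 0]) cylinder(h = 18, r = 132);
translate([252, 408, 18]) cylinder(h = 92, r = 30);
translate([252, 408, 110]) cylinder(h = 18, r = 132);


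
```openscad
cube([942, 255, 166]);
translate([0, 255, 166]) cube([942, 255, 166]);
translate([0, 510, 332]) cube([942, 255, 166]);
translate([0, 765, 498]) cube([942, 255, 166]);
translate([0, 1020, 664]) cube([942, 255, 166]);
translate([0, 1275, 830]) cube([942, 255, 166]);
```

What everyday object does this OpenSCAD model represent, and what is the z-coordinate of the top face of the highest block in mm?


A staircase. The total rise is 996 mm.

6 identical blocks, each offset up and back from the previous — a staircase. Each step is 166 mm tall and there are 6 of them, so the total rise is 6 × 166 = 996 mm.


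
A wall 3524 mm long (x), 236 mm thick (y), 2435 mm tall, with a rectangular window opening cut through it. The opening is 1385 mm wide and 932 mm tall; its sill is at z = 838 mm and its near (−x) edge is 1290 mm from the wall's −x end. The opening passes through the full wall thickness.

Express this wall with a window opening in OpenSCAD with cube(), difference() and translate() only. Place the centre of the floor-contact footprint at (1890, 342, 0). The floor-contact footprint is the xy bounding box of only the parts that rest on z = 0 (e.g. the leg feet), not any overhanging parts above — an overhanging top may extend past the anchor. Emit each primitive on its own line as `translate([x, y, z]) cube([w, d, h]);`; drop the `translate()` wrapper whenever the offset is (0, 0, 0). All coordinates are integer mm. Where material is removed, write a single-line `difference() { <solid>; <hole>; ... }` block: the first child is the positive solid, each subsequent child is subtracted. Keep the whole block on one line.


difference() { translate([128, 224, 0]) cube([3524, 236, 2435]); translate([1418, 224, 838]) cube([1385, 236, 932]); }


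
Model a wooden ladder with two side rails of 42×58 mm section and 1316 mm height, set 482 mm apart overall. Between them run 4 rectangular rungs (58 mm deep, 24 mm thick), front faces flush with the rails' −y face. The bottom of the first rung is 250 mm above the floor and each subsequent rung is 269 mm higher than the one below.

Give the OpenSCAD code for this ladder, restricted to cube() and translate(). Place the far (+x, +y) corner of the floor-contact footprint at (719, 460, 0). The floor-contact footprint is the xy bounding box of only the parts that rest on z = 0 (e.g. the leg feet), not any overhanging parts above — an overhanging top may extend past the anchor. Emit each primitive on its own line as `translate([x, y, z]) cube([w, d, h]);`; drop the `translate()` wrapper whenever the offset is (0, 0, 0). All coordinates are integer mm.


translate([237, 402, 0]) cube([42, 58, 1316]);
translate([677, 402, 0]) cube([42, 58, 1316]);
translate([279, 402, 250]) cube([398, 58, 24]);
translate([279, 402, 519]) cube([398, 58, 24]);
translate([279, 402, 788]) cube([398, 58, 24]);
translate([279, 402, 1057]) cube([398, 58, 24]);


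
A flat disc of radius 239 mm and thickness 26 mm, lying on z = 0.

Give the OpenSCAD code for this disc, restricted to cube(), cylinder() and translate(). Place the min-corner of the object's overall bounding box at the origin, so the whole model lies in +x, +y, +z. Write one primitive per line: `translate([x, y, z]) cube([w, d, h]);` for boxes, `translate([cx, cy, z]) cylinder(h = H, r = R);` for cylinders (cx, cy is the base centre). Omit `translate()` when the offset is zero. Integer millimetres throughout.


translate([239, 239, 0]) cylinder(h = 26, r = 239);


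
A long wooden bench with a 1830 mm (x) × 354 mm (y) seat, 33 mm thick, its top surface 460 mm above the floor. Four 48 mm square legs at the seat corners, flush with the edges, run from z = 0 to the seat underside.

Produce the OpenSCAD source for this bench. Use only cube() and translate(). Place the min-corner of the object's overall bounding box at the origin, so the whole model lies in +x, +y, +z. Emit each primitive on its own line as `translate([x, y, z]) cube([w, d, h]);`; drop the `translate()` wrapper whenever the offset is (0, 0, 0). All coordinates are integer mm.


translate([0, 0, 427]) cube([1830, 354, 33]);
cube([48, 48, 427]);
translate([0, 306, 0]) cube([48, 48, 427]);
translate([1782, 0, 0]) cube([48, 48, 427]);
translate([1782, 306, 0]) cube([48, 48, 427]);


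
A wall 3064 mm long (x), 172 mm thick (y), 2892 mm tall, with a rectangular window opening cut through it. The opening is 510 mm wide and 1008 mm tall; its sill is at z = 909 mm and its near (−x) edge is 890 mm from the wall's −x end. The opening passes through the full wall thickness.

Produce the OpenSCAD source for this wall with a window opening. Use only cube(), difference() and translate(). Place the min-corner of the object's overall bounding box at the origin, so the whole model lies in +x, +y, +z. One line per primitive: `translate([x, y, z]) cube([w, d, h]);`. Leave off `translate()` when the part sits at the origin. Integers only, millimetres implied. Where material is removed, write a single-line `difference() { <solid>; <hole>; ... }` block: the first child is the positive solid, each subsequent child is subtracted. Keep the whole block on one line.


difference() { cube([3064, 172, 2892]); translate([890, 0, 909]) cube([510, 172, 1008]); }


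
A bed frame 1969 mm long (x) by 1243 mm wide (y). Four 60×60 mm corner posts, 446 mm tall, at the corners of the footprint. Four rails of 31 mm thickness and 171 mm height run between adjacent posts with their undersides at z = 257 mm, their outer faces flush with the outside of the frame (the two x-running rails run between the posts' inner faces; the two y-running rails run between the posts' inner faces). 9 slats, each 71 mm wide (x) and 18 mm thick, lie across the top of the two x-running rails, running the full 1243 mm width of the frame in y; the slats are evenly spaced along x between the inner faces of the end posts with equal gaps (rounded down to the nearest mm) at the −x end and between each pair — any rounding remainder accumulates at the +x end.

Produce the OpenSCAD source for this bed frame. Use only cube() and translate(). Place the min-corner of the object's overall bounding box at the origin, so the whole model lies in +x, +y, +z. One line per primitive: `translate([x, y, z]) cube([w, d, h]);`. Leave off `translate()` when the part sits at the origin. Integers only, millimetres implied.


cube([60, 60, 446]);
translate([0, 1183, 0]) cube([60, 60, 446]);
translate([1909, 0, 0]) cube([60, 60, 446]);
translate([1909, 1183, 0]) cube([60, 60, 446]);
translate([60, 0, 257]) cube([1849, 31, 171]);
translate([60, 1212, 257]) cube([1849, 31, 171]);
translate([0, 60, 257]) cube([31, 1123, 171]);
translate([1938, 60, 257]) cube([31, 1123, 171]);
translate([181, 0, 428]) cube([71, 1243, 18]);
translate([373, 0, 428]) cube([71, 1243, 18]);
translate([565, 0, 428]) cube([71, 1243, 18]);
translate([757, 0, 428]) cube([71, 1243, 18]);
translate([949, 0, 428]) cube([71, 1243, 18]);
translate([1141, 0, 428]) cube([71, 1243, 18]);
translate([1333, 0, 428]) cube([71, 1243, 18]);
translate([1525, 0, 428]) cube([71, 1243, 18]);
translate([1717, 0, 428]) cube([71, 1243, 18]);


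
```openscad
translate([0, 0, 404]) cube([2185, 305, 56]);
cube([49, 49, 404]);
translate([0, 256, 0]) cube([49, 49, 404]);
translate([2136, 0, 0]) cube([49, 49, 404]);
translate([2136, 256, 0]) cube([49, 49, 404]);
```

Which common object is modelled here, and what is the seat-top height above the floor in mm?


A bench. The seat-top height is 460 mm.

A long slab on four corner posts — a bench. The slab sits at z = 404 with thickness 56, so the top is 404 + 56 = 460 mm.


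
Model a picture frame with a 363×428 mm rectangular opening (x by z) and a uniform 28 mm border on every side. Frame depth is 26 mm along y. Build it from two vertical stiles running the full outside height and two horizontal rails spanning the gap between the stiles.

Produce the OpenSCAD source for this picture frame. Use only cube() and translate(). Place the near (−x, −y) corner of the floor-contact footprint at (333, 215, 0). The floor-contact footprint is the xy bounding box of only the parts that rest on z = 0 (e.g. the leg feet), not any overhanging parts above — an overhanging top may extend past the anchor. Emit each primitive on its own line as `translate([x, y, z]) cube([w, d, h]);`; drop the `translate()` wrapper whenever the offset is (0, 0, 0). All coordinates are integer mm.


translate([333, 215, 0]) cube([28, 26, 484]);
translate([724, 215, 0]) cube([28, 26, 484]);
translate([361, 215, 0]) cube([363, 26, 28]);
translate([361, 215, 456]) cube([363, 26, 28]);


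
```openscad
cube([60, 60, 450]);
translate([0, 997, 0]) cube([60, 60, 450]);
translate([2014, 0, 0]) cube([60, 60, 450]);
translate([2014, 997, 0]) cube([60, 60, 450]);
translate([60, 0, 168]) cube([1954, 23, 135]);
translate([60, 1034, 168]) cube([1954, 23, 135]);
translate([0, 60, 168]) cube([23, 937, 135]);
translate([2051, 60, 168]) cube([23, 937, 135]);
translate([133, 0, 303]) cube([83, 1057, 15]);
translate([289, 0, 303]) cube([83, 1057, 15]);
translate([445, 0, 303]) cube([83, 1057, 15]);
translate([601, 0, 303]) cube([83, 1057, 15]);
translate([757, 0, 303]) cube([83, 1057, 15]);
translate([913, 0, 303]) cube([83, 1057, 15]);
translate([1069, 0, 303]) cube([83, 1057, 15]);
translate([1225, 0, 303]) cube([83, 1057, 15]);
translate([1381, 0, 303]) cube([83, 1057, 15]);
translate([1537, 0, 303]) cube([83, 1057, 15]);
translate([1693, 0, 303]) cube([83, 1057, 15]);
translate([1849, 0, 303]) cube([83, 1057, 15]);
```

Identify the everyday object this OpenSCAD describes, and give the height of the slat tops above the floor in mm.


A bed frame. The slat-top height is 318 mm.

Four posts, four rails, and a row of slats — a bed frame. Slats sit on the rails at z = 168 + 135 = 303; with slat thickness 15, the top is 318 mm.


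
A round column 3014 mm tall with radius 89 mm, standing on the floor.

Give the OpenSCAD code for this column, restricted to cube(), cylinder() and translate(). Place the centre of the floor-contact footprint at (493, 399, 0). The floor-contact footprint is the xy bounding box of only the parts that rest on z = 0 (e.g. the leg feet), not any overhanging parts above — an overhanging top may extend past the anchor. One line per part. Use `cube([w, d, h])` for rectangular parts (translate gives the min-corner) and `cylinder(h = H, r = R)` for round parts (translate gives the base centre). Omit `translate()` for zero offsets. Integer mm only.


translate([493, 399, 0]) cylinder(h = 3014, r = 89);


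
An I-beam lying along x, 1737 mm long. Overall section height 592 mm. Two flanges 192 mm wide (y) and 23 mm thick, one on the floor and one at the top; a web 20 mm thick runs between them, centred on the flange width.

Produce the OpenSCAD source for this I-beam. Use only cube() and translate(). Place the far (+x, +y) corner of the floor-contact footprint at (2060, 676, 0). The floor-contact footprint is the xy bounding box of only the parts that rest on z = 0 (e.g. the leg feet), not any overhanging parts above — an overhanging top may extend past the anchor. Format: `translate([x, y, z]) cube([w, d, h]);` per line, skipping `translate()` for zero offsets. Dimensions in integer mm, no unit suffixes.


translate([323, 484, 0]) cube([1737, 192, 23]);
translate([323, 570, 23]) cube([1737, 20, 546]);
translate([323, 484, 569]) cube([1737, 192, 23]);


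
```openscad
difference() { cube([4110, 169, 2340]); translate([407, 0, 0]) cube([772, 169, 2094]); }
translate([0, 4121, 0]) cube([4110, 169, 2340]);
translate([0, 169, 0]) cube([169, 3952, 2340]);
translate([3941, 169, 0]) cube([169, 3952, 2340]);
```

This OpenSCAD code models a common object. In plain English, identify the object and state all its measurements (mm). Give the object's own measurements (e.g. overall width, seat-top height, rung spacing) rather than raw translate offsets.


A single room: four walls, each 2340 mm tall and 169 mm thick, enclosing an outside footprint 4110×4290 mm (x × y), no floor or roof. The front and back walls (−y and +y sides) run the full x-width; the side walls fit between their inner faces. A door opening 772 mm wide and 2094 mm tall is cut through the front wall from the floor up, its −x edge 407 mm from the wall's −x end.


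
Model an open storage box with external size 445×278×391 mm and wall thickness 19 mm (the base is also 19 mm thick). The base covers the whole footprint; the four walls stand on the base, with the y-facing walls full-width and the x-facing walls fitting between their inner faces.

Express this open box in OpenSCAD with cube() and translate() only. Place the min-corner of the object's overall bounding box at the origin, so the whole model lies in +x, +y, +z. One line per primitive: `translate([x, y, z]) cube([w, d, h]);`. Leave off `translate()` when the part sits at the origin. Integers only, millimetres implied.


cube([445, 278, 19]);
translate([0, 0, 19]) cube([445, 19, 372]);
translate([0, 259, 19]) cube([445, 19, 372]);
translate([0, 19, 19]) cube([19, 240, 372]);
translate([426, 19, 19]) cube([19, 240, 372]);


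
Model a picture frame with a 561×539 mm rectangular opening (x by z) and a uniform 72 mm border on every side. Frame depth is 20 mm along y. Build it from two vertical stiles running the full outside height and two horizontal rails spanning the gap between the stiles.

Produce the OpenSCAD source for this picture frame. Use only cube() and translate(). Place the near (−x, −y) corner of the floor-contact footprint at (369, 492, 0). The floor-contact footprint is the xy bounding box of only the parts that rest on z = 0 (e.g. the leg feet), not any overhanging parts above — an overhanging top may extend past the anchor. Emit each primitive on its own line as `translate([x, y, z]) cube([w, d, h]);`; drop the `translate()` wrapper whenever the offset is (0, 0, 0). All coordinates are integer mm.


translate([369, 492, 0]) cube([72, 20, 683]);
translate([1002, 492, 0]) cube([72, 20, 683]);
translate([441, 492, 0]) cube([561, 20, 72]);
translate([441, 492, 611]) cube([561, 20, 72]);


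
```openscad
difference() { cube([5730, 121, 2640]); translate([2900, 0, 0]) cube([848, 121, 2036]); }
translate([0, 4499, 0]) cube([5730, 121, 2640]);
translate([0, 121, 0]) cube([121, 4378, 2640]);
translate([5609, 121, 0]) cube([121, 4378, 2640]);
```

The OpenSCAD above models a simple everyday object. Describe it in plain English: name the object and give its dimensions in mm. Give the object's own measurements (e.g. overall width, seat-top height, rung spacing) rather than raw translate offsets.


A single room: four walls, each 2640 mm tall and 121 mm thick, enclosing an outside footprint 5730×4620 mm (x × y), no floor or roof. The front and back walls (−y and +y sides) run the full x-width; the side walls fit between their inner faces. A door opening 848 mm wide and 2036 mm tall is cut through the front wall from the floor up, its −x edge 2900 mm from the wall's −x end.


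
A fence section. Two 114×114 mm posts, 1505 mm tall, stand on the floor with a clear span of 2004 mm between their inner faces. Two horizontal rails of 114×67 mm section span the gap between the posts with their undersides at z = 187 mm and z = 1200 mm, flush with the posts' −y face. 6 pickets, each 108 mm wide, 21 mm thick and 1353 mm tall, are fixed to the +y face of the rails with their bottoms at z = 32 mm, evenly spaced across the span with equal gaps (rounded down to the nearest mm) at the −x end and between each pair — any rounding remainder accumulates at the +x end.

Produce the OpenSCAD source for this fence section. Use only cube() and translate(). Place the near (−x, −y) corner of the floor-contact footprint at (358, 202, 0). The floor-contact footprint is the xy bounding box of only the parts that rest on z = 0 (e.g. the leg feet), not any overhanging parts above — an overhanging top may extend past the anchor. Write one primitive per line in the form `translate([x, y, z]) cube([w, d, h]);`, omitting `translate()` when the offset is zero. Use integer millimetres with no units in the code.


translate([358, 202, 0]) cube([114, 114, 1505]);
translate([2476, 202, 0]) cube([114, 114, 1505]);
translate([472, 202, 187]) cube([2004, 114, 67]);
translate([472, 202, 1200]) cube([2004, 114, 67]);
translate([665, 316, 32]) cube([108, 21, 1353]);
translate([966, 316, 32]) cube([108, 21, 1353]);
translate([1267, 316, 32]) cube([108, 21, 1353]);
translate([1568, 316, 32]) cube([108, 21, 1353]);
translate([1869, 316, 32]) cube([108, 21, 1353]);
translate([2170, 316, 32]) cube([108, 21, 1353]);


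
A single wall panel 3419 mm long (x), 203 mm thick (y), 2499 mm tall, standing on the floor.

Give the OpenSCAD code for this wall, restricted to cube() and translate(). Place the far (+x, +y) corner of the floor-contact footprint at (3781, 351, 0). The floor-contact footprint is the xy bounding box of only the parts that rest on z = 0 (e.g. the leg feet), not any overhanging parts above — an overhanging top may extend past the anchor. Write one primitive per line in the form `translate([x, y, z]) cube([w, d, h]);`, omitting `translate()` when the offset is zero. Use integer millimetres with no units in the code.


translate([362, 148, 0]) cube([3419, 203, 2499]);


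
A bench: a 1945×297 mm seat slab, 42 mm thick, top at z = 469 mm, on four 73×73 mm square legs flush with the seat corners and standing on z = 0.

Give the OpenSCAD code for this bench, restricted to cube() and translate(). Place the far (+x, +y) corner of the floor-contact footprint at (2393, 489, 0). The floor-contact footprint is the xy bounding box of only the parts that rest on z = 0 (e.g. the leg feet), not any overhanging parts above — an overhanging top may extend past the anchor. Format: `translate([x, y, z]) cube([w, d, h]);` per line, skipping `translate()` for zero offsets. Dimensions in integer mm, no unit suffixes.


translate([448, 192, 427]) cube([1945, 297, 42]);
translate([448, 192, 0]) cube([73, 73, 427]);
translate([448, 416, 0]) cube([73, 73, 427]);
translate([2320, 192, 0]) cube([73, 73, 427]);
translate([2320, 416, 0]) cube([73, 73, 427]);


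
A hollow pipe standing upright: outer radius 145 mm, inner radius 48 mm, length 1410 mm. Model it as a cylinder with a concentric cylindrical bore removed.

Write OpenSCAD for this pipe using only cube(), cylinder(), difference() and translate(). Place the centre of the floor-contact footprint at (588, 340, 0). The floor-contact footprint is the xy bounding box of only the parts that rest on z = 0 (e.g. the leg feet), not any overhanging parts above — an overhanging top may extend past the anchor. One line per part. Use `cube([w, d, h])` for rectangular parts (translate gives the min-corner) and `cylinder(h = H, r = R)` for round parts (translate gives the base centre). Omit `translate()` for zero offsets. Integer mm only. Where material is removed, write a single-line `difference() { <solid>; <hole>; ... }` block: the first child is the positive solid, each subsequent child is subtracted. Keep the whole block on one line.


difference() { translate([588, 340, 0]) cylinder(h = 1410, r = 145); translate([588, 340, 0]) cylinder(h = 1410, r = 48); }


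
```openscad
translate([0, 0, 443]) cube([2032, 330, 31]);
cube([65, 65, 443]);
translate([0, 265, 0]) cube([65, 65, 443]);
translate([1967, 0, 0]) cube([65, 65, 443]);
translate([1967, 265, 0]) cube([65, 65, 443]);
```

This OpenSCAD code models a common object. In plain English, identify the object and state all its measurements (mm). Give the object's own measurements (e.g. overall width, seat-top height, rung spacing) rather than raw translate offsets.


A long wooden bench with a 2032 mm (x) × 330 mm (y) seat, 31 mm thick, its top surface 474 mm above the floor. Four 65 mm square legs at the seat corners, flush with the edges, run from z = 0 to the seat underside.


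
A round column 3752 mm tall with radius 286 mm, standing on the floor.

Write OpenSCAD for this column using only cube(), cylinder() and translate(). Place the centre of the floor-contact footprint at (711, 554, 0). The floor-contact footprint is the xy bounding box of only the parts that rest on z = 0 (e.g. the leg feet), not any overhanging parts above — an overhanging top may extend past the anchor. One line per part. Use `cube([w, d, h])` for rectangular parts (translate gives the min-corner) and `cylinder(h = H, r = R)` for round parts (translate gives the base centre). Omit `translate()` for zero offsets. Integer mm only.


translate([711, 554, 0]) cylinder(h = 3752, r = 286);


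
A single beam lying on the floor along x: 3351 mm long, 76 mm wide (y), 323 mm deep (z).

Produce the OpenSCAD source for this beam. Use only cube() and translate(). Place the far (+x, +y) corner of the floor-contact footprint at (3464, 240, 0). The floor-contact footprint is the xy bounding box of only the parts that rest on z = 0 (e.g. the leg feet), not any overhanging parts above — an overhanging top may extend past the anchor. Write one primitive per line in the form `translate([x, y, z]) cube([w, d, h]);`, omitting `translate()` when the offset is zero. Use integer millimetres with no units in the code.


translate([113, 164, 0]) cube([3351, 76, 323]);


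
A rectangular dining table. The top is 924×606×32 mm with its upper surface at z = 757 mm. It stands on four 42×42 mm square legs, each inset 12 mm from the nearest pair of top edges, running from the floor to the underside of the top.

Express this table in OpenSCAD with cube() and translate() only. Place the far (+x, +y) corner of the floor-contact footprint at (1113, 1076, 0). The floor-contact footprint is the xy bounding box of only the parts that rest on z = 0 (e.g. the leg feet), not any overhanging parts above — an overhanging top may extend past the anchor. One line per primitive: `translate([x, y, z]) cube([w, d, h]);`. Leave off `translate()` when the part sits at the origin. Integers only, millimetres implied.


translate([201, 482, 725]) cube([924, 606, 32]);
translate([213, 494, 0]) cube([42, 42, 725]);
translate([1071, 494, 0]) cube([42, 42, 725]);
translate([213, 1034, 0]) cube([42, 42, 725]);
translate([1071, 1034, 0]) cube([42, 42, 725]);
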